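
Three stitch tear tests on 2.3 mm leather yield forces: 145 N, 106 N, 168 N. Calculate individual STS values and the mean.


STS1 = 63.0 N/mm
STS2 = 46.1 N/mm
STS3 = 73.0 N/mm
Mean = 60.7 N/mm

STS1 = 145 / 2.3 = 63.0 N/mm
STS2 = 106 / 2.3 = 46.1 N/mm
STS3 = 168 / 2.3 = 73.0 N/mm
Mean = (63.0 + 46.1 + 73.0) / 3 = 60.7 N/mm


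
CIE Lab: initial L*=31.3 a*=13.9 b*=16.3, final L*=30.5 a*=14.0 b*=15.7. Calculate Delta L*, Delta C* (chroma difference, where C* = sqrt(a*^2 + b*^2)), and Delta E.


Delta L* = 30.5 - 31.3 = -0.8
C1* = sqrt((13.9)^2 + (16.3)^2) = 21.422
C2* = sqrt((14.0)^2 + (15.7)^2) = 21.035
Delta C* = 21.035 - 21.422 = -0.39
Delta E = sqrt((-0.8)^2 + (0.1)^2 + (-0.6)^2) = 1.00


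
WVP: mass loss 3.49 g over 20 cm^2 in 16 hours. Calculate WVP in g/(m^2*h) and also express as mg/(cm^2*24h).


WVP = 3.49 / (20 x 16) x 10000 = 109.06 g/(m^2*h)
Mass loss in mg = 3.49 x 1000 = 3490 mg
Per cm^2 per 24h in mg: 3490 x 24 / (20 x 16) = 83760 / 320 = 261.75 mg/(cm^2*24h)


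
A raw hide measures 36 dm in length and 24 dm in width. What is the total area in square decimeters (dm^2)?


864 dm^2


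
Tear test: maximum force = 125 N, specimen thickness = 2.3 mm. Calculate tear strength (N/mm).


Tear strength = force / thickness
Tear = 125 / 2.3 = 54.3 N/mm


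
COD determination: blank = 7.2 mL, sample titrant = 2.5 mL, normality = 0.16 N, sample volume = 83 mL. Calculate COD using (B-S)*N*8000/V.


COD = (7.2 - 2.5) x 0.16 x 8000 / 83
COD = 4.7 x 0.16 x 8000 / 83
COD = 72.5 mg/L


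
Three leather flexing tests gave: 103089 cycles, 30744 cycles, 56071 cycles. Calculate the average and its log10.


Average = (103089 + 30744 + 56071) / 3 = 63301 cycles
log10(63301) = 4.80


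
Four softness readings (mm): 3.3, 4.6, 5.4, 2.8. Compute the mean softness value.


Sum = 3.3 + 4.6 + 5.4 + 2.8
Mean = 16.1 / 4 = 4.03 mm


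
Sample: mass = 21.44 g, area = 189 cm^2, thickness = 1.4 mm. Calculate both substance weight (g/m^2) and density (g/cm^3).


SW = 21.44 / 189 x 10000 = 1134.4 g/m^2
Volume = 189 x 1.4 / 10 = 26.46 cm^3
Density = 21.44 / 26.46 = 0.810 g/cm^3


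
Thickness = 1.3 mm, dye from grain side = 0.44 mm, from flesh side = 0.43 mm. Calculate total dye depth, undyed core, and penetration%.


Total dyed = 0.87 mm
Undyed core = 0.43 mm
Penetration = 66.9%


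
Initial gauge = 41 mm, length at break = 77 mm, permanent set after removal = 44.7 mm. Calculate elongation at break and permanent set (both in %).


Elongation at break = 87.8%
Permanent set = 9.0%

Elongation at break = (77 - 41) / 41 x 100 = 87.8%
Permanent set = (44.7 - 41) / 41 x 100 = 9.0%


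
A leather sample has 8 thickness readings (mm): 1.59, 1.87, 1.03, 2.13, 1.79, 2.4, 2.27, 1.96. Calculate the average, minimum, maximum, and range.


Average = 1.88 mm
Min = 1.03 mm
Max = 2.4 mm
Range = 1.37 mm

Sum = 15.04
Average = 15.04 / 8 = 1.88 mm
Minimum = 1.03 mm
Maximum = 2.4 mm
Range = 2.4 - 1.03 = 1.37 mm


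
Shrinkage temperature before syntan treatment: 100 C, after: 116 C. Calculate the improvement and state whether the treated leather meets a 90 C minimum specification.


Improvement = 16 C
Meets 90 C spec: Yes

Improvement = 116 - 100 = 16 C
Spec check: 116 C >= 90 C? Yes


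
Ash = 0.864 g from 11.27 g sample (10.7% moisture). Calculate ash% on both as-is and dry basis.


As-is ash% = 0.864 / 11.27 x 100 = 7.67%
Dry mass = 11.27 x (100 - 10.7) / 100 = 10.06411 g
Dry-basis ash% = 0.864 / 10.06411 x 100 = 8.58%


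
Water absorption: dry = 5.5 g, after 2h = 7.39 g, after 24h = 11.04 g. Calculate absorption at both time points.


2h absorption = 34.4%
24h absorption = 100.7%

WA (2h) = (7.39 - 5.5) / 5.5 x 100 = 34.4%
WA (24h) = (11.04 - 5.5) / 5.5 x 100 = 100.7%


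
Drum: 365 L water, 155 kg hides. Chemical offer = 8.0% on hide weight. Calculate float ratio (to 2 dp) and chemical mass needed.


Float ratio = 365 / 155 = 2.35
Chemical = 155 x 8.0 / 100 = 12.4 kg


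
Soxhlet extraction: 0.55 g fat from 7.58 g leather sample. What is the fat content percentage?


7.3%

Fat content = 0.55 / 7.58 x 100
Fat = 7.3%


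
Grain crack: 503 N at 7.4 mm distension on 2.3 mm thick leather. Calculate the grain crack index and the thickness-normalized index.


Crack index = 503 / 7.4 = 68.0 N/mm
Normalized = 68.0 / 2.3 = 29.6 N/mm per mm


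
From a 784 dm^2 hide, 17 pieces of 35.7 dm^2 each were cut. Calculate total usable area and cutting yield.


Total usable = 17 x 35.7 = 606.9 dm^2
Yield = 606.9 / 784 x 100 = 77.4%


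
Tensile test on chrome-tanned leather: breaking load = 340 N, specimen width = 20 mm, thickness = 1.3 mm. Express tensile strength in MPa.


13.08 MPa


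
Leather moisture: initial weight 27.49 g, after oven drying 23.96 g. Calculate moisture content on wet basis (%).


Moisture = 27.49 - 23.96 = 3.53 g
MC = 3.53 / 27.49 x 100 = 12.8%


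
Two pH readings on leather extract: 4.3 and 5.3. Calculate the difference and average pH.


Difference = |4.3 - 5.3| = 1.0
Average = (4.3 + 5.3) / 2 = 4.80


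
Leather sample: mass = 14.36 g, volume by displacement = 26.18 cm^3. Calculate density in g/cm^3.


0.549 g/cm^3

Density = mass / volume
Density = 14.36 / 26.18 = 0.549 g/cm^3


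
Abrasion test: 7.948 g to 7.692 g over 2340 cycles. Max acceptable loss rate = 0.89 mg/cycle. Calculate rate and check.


Rate = 0.109 mg/cycle
Passes: Yes

Loss = 7.948 - 7.692 = 0.256 g
Rate = 0.256 g / 2340 cycles x 1000 = 0.109 mg/cycle
Max = 0.89 mg/cycle
Passes: Yes


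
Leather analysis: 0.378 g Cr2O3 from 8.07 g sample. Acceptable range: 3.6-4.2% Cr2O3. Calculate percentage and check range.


Cr2O3 = 4.68%
Within range: No

Cr2O3% = 0.378 / 8.07 x 100 = 4.68%
Acceptable range: 3.6 to 4.2%
Within range: No


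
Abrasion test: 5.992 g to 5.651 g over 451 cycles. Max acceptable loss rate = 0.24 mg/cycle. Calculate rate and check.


Rate = 0.756 mg/cycle
Passes: No


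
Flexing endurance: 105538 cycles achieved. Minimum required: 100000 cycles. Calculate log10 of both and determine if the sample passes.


Achieved: log10 = 5.02
Required: log10 = 5.00
Passes: Yes

log10(105538) = 5.02
log10(100000) = 5.00
Passes: Yes


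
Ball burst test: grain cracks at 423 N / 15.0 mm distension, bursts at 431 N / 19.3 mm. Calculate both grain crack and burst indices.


Crack index = 28.2 N/mm
Burst index = 22.3 N/mm


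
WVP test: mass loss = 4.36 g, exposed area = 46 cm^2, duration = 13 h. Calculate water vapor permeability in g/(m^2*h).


WVP = mass_loss / (area x time) x 10000
WVP = 4.36 / (46 x 13) x 10000
WVP = 4.36 / 598 x 10000 = 72.91 g/(m^2*h)


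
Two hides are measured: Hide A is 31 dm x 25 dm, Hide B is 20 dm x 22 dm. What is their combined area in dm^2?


Hide A area = 31 x 25 = 775 dm^2
Hide B area = 20 x 22 = 440 dm^2
Total = 775 + 440 = 1215 dm^2


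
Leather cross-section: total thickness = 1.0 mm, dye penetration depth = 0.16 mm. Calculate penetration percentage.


16.0%

Penetration% = 0.16 / 1.0 x 100
Penetration = 16.0%


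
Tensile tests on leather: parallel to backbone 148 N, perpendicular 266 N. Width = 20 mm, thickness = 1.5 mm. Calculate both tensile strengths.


Area = 20 x 1.5 = 30.0 mm^2
TS (parallel) = 148 / 30.0 = 4.93 N/mm^2
TS (perpendicular) = 266 / 30.0 = 8.87 N/mm^2


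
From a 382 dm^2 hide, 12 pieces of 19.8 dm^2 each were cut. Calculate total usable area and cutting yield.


Total usable = 12 x 19.8 = 237.6 dm^2
Yield = 237.6 / 382 x 100 = 62.2%


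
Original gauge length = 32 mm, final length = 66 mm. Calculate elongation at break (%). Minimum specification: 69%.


Elongation = 106.3%
Meets spec: Yes

Extension = 66 - 32 = 34 mm
Elongation = 34 / 32 x 100 = 106.3%
Minimum required: 69%
Meets specification: Yes


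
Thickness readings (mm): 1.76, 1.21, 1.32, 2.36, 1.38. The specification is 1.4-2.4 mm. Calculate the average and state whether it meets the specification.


Average = 1.61 mm
Within specification: Yes

Sum = 8.03
Average = 8.03 / 5 = 1.61 mm
Specification range: 1.4 to 2.4 mm
Within spec: Yes


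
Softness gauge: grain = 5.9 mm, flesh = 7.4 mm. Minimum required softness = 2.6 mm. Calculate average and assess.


Average = (5.9 + 7.4) / 2 = 6.65 mm
Minimum = 2.6 mm
Meets requirement: Yes


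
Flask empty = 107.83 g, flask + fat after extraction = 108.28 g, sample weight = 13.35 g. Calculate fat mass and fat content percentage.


Fat mass = 108.28 - 107.83 = 0.45 g
Fat% = 0.45 / 13.35 x 100 = 3.4%


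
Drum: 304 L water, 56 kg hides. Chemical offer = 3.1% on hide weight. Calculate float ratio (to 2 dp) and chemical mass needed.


Float ratio = 304 / 56 = 5.43
Chemical = 56 x 3.1 / 100 = 1.736 kg


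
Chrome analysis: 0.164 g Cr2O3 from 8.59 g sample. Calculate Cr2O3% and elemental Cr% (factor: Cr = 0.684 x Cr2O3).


Cr2O3 = 1.91%
Cr = 1.31%


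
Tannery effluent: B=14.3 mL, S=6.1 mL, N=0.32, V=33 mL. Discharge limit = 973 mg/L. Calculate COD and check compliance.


COD = (14.3 - 6.1) x 0.32 x 8000 / 33 = 636.1 mg/L
Limit: 973 mg/L
Compliant: Yes


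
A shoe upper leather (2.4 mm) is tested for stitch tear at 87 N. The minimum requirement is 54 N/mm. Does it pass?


STS = 87 / 2.4 = 36.3 N/mm
Minimum required: 54 N/mm
Passes: No


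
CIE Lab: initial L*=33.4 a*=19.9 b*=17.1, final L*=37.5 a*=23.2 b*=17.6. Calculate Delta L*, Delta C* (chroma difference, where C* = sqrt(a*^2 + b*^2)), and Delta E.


Delta L* = 37.5 - 33.4 = 4.1
C1* = sqrt((19.9)^2 + (17.1)^2) = 26.238
C2* = sqrt((23.2)^2 + (17.6)^2) = 29.120
Delta C* = 29.120 - 26.238 = 2.88
Delta E = sqrt((4.1)^2 + (3.3)^2 + (0.5)^2) = 5.29


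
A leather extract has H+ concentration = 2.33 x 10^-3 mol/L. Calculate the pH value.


pH = 2.63


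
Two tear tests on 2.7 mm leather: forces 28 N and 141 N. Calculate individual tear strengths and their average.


Tear 1 = 28 / 2.7 = 10.4 N/mm
Tear 2 = 141 / 2.7 = 52.2 N/mm
Average = (10.4 + 52.2) / 2 = 31.3 N/mm


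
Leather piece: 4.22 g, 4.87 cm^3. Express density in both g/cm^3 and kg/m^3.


0.867 g/cm^3
867 kg/m^3


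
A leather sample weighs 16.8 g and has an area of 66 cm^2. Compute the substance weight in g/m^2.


2545.5 g/m^2

Substance weight = mass / area x 10000
SW = 16.8 / 66 x 10000
SW = 2545.5 g/m^2


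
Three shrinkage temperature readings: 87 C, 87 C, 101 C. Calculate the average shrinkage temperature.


Average = (87 + 87 + 101) / 3
Average = 275 / 3 = 91.7 C


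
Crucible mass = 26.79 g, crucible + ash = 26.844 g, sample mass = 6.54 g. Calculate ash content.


Ash mass = 0.054 g
Ash content = 0.83%


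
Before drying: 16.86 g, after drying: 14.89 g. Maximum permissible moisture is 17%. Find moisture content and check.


MC = (16.86 - 14.89) / 16.86 x 100 = 11.7%
Maximum: 17%
Acceptable: Yes


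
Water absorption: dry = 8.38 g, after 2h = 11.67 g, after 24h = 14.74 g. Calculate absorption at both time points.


WA (2h) = (11.67 - 8.38) / 8.38 x 100 = 39.3%
WA (24h) = (14.74 - 8.38) / 8.38 x 100 = 75.9%


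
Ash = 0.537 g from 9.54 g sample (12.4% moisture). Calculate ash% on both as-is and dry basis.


As-is ash = 5.63%
Dry-basis ash = 6.43%

As-is ash% = 0.537 / 9.54 x 100 = 5.63%
Dry mass = 9.54 x (100 - 12.4) / 100 = 8.35704 g
Dry-basis ash% = 0.537 / 8.35704 x 100 = 6.43%


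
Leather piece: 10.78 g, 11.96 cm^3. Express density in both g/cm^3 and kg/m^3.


0.901 g/cm^3
901 kg/m^3

Density = 10.78 / 11.96 = 0.901 g/cm^3
Convert: 0.901 x 1000 = 901 kg/m^3


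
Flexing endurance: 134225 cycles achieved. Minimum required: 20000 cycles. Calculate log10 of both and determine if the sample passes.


log10(134225) = 5.13
log10(20000) = 4.30
Passes: Yes


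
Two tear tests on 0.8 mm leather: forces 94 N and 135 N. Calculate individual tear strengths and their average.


Tear 1 = 117.5 N/mm
Tear 2 = 168.8 N/mm
Average = 143.2 N/mm


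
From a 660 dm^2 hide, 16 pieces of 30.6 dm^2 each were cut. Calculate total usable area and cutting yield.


Total usable = 16 x 30.6 = 489.6 dm^2
Yield = 489.6 / 660 x 100 = 74.2%


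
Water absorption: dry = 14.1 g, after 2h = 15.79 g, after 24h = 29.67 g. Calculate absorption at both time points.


WA (2h) = (15.79 - 14.1) / 14.1 x 100 = 12.0%
WA (24h) = (29.67 - 14.1) / 14.1 x 100 = 110.4%


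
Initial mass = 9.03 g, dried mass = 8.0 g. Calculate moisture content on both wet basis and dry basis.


Wet basis = 11.4%
Dry basis = 12.9%

Moisture lost = 9.03 - 8.0 = 1.03 g
Wet basis MC = 1.03 / 9.03 x 100 = 11.4%
Dry basis MC = 1.03 / 8.0 x 100 = 12.9%


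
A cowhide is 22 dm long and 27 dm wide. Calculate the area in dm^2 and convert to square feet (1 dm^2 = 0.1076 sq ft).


Area = 22 x 27 = 594 dm^2
Conversion: 594 x 0.1076 = 63.91 sq ft


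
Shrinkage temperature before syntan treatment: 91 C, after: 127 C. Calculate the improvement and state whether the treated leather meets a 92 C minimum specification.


Improvement = 36 C
Meets 92 C spec: Yes


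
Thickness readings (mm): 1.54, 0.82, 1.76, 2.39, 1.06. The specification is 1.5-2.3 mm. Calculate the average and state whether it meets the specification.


Sum = 7.57
Average = 7.57 / 5 = 1.51 mm
Specification range: 1.5 to 2.3 mm
Within spec: Yes


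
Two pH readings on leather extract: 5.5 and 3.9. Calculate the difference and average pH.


Difference = |5.5 - 3.9| = 1.6
Average = (5.5 + 3.9) / 2 = 4.70


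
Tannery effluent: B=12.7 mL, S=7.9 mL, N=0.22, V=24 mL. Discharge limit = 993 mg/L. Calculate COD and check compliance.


COD = 352.0 mg/L
Compliant: Yes

COD = (12.7 - 7.9) x 0.22 x 8000 / 24 = 352.0 mg/L
Limit: 993 mg/L
Compliant: Yes


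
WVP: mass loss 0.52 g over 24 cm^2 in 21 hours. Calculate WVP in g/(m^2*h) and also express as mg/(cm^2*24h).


WVP = 0.52 / (24 x 21) x 10000 = 10.32 g/(m^2*h)
Mass loss in mg = 0.52 x 1000 = 520 mg
Per cm^2 per 24h in mg: 520 x 24 / (24 x 21) = 12480 / 504 = 24.76 mg/(cm^2*24h)


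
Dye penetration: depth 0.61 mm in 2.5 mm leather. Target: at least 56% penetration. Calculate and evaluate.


Penetration = 0.61 / 2.5 x 100 = 24.4%
Target: 56%
Meets target: No


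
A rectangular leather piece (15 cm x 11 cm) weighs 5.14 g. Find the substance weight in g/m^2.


Area = 15 x 11 = 165 cm^2
SW = 5.14 / 165 x 10000 = 311.5 g/m^2


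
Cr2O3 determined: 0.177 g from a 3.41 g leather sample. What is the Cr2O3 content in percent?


5.19%

Cr2O3% = 0.177 / 3.41 x 100
Cr2O3% = 5.19%


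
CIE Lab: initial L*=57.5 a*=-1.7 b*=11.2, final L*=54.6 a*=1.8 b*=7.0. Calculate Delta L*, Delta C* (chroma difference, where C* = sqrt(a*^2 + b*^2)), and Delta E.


Delta L* = 54.6 - 57.5 = -2.9
C1* = sqrt((-1.7)^2 + (11.2)^2) = 11.328
C2* = sqrt((1.8)^2 + (7.0)^2) = 7.228
Delta C* = 7.228 - 11.328 = -4.10
Delta E = sqrt((-2.9)^2 + (3.5)^2 + (-4.2)^2) = 6.19


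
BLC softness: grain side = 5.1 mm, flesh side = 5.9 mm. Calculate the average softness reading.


Average = (5.1 + 5.9) / 2
Average = 5.50 mm


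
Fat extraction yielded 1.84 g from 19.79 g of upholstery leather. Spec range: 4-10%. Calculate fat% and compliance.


Fat content = 9.3%
Compliant: Yes

Fat% = 1.84 / 19.79 x 100 = 9.3%
Spec range: 4-10%
Compliant: Yes


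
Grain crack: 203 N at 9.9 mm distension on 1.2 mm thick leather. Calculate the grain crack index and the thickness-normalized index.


Crack index = 20.5 N/mm
Normalized index = 17.1 N/mm per mm


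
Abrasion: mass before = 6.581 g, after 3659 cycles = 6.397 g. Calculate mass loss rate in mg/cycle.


Mass loss = 6.581 - 6.397 = 0.184 g
Rate = 0.184 / 3659 x 1000 = 0.050 mg/cycle


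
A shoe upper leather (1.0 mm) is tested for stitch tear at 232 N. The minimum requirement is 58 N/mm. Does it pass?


STS = 232 / 1.0 = 232.0 N/mm
Minimum required: 58 N/mm
Passes: Yes


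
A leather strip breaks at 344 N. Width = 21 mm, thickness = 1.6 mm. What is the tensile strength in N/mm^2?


10.24 N/mm^2


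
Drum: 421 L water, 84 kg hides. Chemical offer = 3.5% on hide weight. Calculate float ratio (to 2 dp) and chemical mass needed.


Float ratio = 5.01
Chemical needed = 2.94 kg

Float ratio = 421 / 84 = 5.01
Chemical = 84 x 3.5 / 100 = 2.94 kg


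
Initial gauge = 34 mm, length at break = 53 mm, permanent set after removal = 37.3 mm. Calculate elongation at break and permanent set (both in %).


Elongation at break = 55.9%
Permanent set = 9.7%

Elongation at break = (53 - 34) / 34 x 100 = 55.9%
Permanent set = (37.3 - 34) / 34 x 100 = 9.7%


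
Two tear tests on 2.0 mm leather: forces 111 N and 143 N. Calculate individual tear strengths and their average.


Tear 1 = 55.5 N/mm
Tear 2 = 71.5 N/mm
Average = 63.5 N/mm


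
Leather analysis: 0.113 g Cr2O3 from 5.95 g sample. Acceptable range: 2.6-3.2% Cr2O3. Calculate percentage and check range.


Cr2O3 = 1.90%
Within range: No

Cr2O3% = 0.113 / 5.95 x 100 = 1.90%
Acceptable range: 2.6 to 3.2%
Within range: No


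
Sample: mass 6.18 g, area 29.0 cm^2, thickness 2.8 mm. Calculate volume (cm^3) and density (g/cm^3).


Thickness in cm = 2.8 / 10 = 0.28 cm
Volume = 29.0 x 0.28 = 8.120 cm^3
Density = 6.18 / 8.120 = 0.761 g/cm^3


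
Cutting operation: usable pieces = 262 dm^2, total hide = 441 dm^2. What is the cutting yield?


Yield = usable / total x 100
Yield = 262 / 441 x 100 = 59.4%


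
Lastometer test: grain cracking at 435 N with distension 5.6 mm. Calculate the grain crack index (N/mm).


77.7 N/mm

Grain crack index = force / distension
Index = 435 / 5.6 = 77.7 N/mm


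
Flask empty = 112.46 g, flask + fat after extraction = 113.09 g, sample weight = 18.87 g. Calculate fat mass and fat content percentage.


Fat mass = 113.09 - 112.46 = 0.63 g
Fat% = 0.63 / 18.87 x 100 = 3.3%


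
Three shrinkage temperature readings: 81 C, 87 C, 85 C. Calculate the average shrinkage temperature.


Average = (81 + 87 + 85) / 3
Average = 253 / 3 = 84.3 C


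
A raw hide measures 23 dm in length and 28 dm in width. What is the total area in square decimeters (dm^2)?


Area = length x width
Area = 23 x 28 = 644 dm^2


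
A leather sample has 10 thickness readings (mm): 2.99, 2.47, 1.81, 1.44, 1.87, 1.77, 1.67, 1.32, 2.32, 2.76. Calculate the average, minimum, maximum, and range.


Average = 2.04 mm
Min = 1.32 mm
Max = 2.99 mm
Range = 1.67 mm

Sum = 20.42
Average = 20.42 / 10 = 2.04 mm
Minimum = 1.32 mm
Maximum = 2.99 mm
Range = 2.99 - 1.32 = 1.67 mm


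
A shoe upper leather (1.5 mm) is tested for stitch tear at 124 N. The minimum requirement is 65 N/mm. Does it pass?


STS = 82.7 N/mm
Passes: Yes

STS = 124 / 1.5 = 82.7 N/mm
Minimum required: 65 N/mm
Passes: Yes


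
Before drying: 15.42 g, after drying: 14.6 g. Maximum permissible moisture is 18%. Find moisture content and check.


Moisture content = 5.3%
Acceptable: Yes


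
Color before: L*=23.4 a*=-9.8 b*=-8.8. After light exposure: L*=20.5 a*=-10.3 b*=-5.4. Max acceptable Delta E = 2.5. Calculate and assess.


dL = -2.9, da = -0.5, db = 3.4
dE = sqrt((-2.9)^2 + (-0.5)^2 + (3.4)^2) = 4.50
Max = 2.5
Passes: No


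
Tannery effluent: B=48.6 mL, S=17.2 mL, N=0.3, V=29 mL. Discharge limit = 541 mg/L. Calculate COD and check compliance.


COD = 2598.6 mg/L
Compliant: No

COD = (48.6 - 17.2) x 0.3 x 8000 / 29 = 2598.6 mg/L
Limit: 541 mg/L
Compliant: No


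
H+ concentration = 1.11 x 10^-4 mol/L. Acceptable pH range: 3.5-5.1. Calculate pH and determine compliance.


pH = -log10(1.11 x 10^-4) = 3.95
Range: 3.5 to 5.1
Compliant: Yes


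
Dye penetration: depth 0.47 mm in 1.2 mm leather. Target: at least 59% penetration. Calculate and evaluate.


Penetration = 0.47 / 1.2 x 100 = 39.2%
Target: 59%
Meets target: No


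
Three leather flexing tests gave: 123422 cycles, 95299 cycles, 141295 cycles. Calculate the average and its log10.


Average = (123422 + 95299 + 141295) / 3 = 120005 cycles
log10(120005) = 5.08


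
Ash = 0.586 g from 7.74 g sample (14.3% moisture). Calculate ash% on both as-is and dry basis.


As-is ash% = 0.586 / 7.74 x 100 = 7.57%
Dry mass = 7.74 x (100 - 14.3) / 100 = 6.63318 g
Dry-basis ash% = 0.586 / 6.63318 x 100 = 8.83%


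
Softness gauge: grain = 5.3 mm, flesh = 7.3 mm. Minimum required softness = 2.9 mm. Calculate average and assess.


Average softness = 6.30 mm
Meets requirement: Yes

Average = (5.3 + 7.3) / 2 = 6.30 mm
Minimum = 2.9 mm
Meets requirement: Yes


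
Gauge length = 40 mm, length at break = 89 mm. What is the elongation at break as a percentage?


Extension = 89 - 40 = 49 mm
Elongation = 49 / 40 x 100 = 122.5%


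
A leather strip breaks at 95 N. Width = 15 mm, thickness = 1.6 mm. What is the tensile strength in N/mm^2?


3.96 N/mm^2

Cross-sectional area = 15 x 1.6 = 24.0 mm^2
Tensile strength = 95 / 24.0 = 3.96 N/mm^2


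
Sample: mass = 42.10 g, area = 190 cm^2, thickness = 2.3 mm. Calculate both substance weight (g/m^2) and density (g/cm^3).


Substance weight = 2215.8 g/m^2
Density = 0.963 g/cm^3


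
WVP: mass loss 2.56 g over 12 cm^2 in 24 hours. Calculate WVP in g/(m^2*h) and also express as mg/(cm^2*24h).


WVP = 88.89 g/(m^2*h)
Daily rate = 213.33 mg/(cm^2*24h)

WVP = 2.56 / (12 x 24) x 10000 = 88.89 g/(m^2*h)
Mass loss in mg = 2.56 x 1000 = 2560 mg
Per cm^2 per 24h in mg: 2560 x 24 / (12 x 24) = 61440 / 288 = 213.33 mg/(cm^2*24h)


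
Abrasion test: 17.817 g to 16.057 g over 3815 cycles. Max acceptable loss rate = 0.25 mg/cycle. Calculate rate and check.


Loss = 17.817 - 16.057 = 1.760 g
Rate = 1.760 g / 3815 cycles x 1000 = 0.461 mg/cycle
Max = 0.25 mg/cycle
Passes: No


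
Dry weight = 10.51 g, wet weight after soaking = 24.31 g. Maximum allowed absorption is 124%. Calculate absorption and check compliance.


Absorption = 131.3%
Compliant: No

WA = (24.31 - 10.51) / 10.51 x 100 = 131.3%
Maximum allowed: 124%
Compliant: No


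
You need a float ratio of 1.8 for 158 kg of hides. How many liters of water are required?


284.4 L


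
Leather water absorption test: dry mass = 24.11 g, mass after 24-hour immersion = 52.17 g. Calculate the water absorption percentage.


Water absorbed = 52.17 - 24.11 = 28.06 g
WA% = 28.06 / 24.11 x 100 = 116.4%


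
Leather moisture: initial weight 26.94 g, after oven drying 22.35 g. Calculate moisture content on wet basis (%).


17.0%

Moisture = 26.94 - 22.35 = 4.59 g
MC = 4.59 / 26.94 x 100 = 17.0%


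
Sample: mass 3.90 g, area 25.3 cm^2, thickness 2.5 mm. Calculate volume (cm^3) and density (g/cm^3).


Volume = 6.325 cm^3
Density = 0.617 g/cm^3


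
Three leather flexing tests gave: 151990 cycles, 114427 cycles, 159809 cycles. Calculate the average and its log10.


Average = (151990 + 114427 + 159809) / 3 = 142075 cycles
log10(142075) = 5.15


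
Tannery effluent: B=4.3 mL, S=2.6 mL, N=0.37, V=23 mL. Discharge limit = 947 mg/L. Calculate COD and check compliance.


COD = 218.8 mg/L
Compliant: Yes

COD = (4.3 - 2.6) x 0.37 x 8000 / 23 = 218.8 mg/L
Limit: 947 mg/L
Compliant: Yes


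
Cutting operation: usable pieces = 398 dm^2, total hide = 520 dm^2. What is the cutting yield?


Yield = usable / total x 100
Yield = 398 / 520 x 100 = 76.5%


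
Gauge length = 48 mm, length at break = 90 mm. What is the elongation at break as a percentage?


87.5%


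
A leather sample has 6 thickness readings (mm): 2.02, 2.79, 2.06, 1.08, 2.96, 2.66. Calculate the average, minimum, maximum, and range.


Average = 2.26 mm
Min = 1.08 mm
Max = 2.96 mm
Range = 1.88 mm

Sum = 13.57
Average = 13.57 / 6 = 2.26 mm
Minimum = 1.08 mm
Maximum = 2.96 mm
Range = 2.96 - 1.08 = 1.88 mm


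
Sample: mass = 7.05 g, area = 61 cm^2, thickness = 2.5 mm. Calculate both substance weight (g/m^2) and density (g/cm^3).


SW = 7.05 / 61 x 10000 = 1155.7 g/m^2
Volume = 61 x 2.5 / 10 = 15.25 cm^3
Density = 7.05 / 15.25 = 0.462 g/cm^3


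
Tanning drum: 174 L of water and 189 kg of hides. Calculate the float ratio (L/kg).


Float ratio = water / hide weight
Ratio = 174 / 189 = 0.9


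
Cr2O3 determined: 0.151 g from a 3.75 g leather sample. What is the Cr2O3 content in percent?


4.03%

Cr2O3% = 0.151 / 3.75 x 100
Cr2O3% = 4.03%


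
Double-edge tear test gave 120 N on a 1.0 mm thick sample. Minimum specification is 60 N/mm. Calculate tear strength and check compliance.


Tear strength = 120 / 1.0 = 120.0 N/mm
Required minimum = 60 N/mm
Compliant: Yes


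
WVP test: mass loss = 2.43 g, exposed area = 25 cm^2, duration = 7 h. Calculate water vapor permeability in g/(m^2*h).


138.86 g/(m^2*h)


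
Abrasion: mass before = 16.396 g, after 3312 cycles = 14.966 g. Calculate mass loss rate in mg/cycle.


0.432 mg/cycle

Mass loss = 16.396 - 14.966 = 1.430 g
Rate = 1.430 / 3312 x 1000 = 0.432 mg/cycle


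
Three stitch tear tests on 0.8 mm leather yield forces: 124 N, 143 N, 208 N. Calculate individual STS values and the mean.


STS1 = 155.0 N/mm
STS2 = 178.8 N/mm
STS3 = 260.0 N/mm
Mean = 197.9 N/mm

STS1 = 124 / 0.8 = 155.0 N/mm
STS2 = 143 / 0.8 = 178.8 N/mm
STS3 = 208 / 0.8 = 260.0 N/mm
Mean = (155.0 + 178.8 + 260.0) / 3 = 197.9 N/mm


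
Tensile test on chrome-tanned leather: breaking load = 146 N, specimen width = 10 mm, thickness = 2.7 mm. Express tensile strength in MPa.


Cross-section = 10 x 2.7 = 27.0 mm^2
TS = 146 / 27.0 = 5.41 MPa
(1 N/mm^2 = 1 MPa)


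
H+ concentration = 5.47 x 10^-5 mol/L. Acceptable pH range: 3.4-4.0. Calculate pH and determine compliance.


pH = -log10(5.47 x 10^-5) = 4.26
Range: 3.4 to 4.0
Compliant: No


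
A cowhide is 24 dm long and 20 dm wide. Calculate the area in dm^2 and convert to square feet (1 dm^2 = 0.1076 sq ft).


Area = 24 x 20 = 480 dm^2
Conversion: 480 x 0.1076 = 51.65 sq ft


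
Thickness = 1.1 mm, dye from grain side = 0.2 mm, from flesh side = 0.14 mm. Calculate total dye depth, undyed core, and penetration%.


Total dyed = 0.2 + 0.14 = 0.34 mm
Undyed core = 1.1 - 0.34 = 0.76 mm
Penetration = 0.34 / 1.1 x 100 = 30.9%


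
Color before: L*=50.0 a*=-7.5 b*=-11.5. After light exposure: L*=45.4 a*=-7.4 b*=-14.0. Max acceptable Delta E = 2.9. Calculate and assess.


dL = -4.6, da = 0.1, db = -2.5
dE = sqrt((-4.6)^2 + (0.1)^2 + (-2.5)^2) = 5.24
Max = 2.9
Passes: No


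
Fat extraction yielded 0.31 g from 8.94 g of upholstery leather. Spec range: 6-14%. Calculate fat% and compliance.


Fat% = 0.31 / 8.94 x 100 = 3.5%
Spec range: 6-14%
Compliant: No


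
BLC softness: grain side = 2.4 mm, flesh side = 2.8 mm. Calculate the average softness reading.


2.60 mm

Average = (2.4 + 2.8) / 2
Average = 2.60 mm


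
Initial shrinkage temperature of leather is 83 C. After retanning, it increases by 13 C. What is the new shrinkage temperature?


New Ts = 83 + 13 = 96 C


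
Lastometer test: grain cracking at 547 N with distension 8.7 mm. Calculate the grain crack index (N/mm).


62.9 N/mm


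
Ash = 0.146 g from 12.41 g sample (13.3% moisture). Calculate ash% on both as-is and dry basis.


As-is ash% = 0.146 / 12.41 x 100 = 1.18%
Dry mass = 12.41 x (100 - 13.3) / 100 = 10.75947 g
Dry-basis ash% = 0.146 / 10.75947 x 100 = 1.36%


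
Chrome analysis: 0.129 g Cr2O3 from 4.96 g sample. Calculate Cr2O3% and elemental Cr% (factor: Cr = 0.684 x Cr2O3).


Cr2O3 = 2.60%
Cr = 1.78%

Cr2O3% = 0.129 / 4.96 x 100 = 2.60%
Cr% = 2.60 x 0.684 = 1.78%


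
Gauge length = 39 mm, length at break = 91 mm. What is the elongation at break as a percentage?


133.3%


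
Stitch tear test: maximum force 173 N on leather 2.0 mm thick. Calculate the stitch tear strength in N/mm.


86.5 N/mm

Stitch tear strength = force / thickness
STS = 173 / 2.0 = 86.5 N/mm


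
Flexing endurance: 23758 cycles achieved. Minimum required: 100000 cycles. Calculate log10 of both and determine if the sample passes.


Achieved: log10 = 4.38
Required: log10 = 5.00
Passes: No

log10(23758) = 4.38
log10(100000) = 5.00
Passes: No


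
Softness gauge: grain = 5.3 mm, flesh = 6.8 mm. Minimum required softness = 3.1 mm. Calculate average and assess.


Average softness = 6.05 mm
Meets requirement: Yes

Average = (5.3 + 6.8) / 2 = 6.05 mm
Minimum = 3.1 mm
Meets requirement: Yes


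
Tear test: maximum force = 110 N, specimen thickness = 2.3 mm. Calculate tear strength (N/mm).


Tear strength = force / thickness
Tear = 110 / 2.3 = 47.8 N/mm


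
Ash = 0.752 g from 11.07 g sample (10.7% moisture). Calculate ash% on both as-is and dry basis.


As-is ash% = 0.752 / 11.07 x 100 = 6.79%
Dry mass = 11.07 x (100 - 10.7) / 100 = 9.88551 g
Dry-basis ash% = 0.752 / 9.88551 x 100 = 7.61%


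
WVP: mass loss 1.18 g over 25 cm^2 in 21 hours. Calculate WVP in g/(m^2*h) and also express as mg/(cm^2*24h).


WVP = 1.18 / (25 x 21) x 10000 = 22.48 g/(m^2*h)
Mass loss in mg = 1.18 x 1000 = 1180 mg
Per cm^2 per 24h in mg: 1180 x 24 / (25 x 21) = 28320 / 525 = 53.94 mg/(cm^2*24h)


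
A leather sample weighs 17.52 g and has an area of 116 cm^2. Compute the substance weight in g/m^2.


Substance weight = mass / area x 10000
SW = 17.52 / 116 x 10000
SW = 1510.3 g/m^2


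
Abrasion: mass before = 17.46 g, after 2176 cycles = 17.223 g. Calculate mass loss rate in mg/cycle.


0.109 mg/cycle

Mass loss = 17.46 - 17.223 = 0.237 g
Rate = 0.237 / 2176 x 1000 = 0.109 mg/cycle


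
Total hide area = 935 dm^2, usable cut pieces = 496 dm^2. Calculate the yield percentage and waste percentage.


Yield = 53.0%
Waste = 47.0%

Yield = 496 / 935 x 100 = 53.0%
Waste = 935 - 496 = 439 dm^2
Waste% = 100 - 53.0 = 47.0%


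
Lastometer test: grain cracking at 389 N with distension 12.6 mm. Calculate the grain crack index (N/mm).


Grain crack index = force / distension
Index = 389 / 12.6 = 30.9 N/mm


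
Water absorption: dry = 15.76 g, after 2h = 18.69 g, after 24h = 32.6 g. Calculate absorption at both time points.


WA (2h) = (18.69 - 15.76) / 15.76 x 100 = 18.6%
WA (24h) = (32.6 - 15.76) / 15.76 x 100 = 106.9%


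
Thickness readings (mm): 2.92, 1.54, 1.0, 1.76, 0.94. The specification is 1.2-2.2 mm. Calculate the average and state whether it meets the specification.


Sum = 8.16
Average = 8.16 / 5 = 1.63 mm
Specification range: 1.2 to 2.2 mm
Within spec: Yes


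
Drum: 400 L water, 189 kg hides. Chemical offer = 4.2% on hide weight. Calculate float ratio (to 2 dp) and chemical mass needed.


Float ratio = 400 / 189 = 2.12
Chemical = 189 x 4.2 / 100 = 7.938 kg


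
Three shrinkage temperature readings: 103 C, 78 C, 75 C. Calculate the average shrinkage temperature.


Average = (103 + 78 + 75) / 3
Average = 256 / 3 = 85.3 C


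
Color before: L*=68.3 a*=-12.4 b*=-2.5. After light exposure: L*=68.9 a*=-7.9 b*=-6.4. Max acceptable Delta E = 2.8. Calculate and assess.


dL = 0.6, da = 4.5, db = -3.9
dE = sqrt((0.6)^2 + (4.5)^2 + (-3.9)^2) = 5.98
Max = 2.8
Passes: No


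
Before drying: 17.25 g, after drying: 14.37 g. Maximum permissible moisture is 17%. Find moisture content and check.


MC = (17.25 - 14.37) / 17.25 x 100 = 16.7%
Maximum: 17%
Acceptable: Yes


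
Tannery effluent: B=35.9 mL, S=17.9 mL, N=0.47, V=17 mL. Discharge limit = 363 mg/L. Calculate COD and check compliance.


COD = 3981.2 mg/L
Compliant: No

COD = (35.9 - 17.9) x 0.47 x 8000 / 17 = 3981.2 mg/L
Limit: 363 mg/L
Compliant: No


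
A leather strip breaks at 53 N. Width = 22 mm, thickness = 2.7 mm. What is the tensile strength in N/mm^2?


0.89 N/mm^2

Cross-sectional area = 22 x 2.7 = 59.4 mm^2
Tensile strength = 53 / 59.4 = 0.89 N/mm^2


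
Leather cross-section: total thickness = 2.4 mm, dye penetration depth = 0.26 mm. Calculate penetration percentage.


Penetration% = 0.26 / 2.4 x 100
Penetration = 10.8%


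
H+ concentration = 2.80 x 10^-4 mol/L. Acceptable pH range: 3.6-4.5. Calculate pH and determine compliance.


pH = -log10(2.80 x 10^-4) = 3.55
Range: 3.6 to 4.5
Compliant: No


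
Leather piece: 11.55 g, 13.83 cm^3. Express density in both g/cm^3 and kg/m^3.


Density = 11.55 / 13.83 = 0.835 g/cm^3
Convert: 0.835 x 1000 = 835 kg/m^3


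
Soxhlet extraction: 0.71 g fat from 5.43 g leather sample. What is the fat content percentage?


Fat content = 0.71 / 5.43 x 100
Fat = 13.1%


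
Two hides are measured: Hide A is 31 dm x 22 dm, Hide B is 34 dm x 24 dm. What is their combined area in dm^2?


1498 dm^2


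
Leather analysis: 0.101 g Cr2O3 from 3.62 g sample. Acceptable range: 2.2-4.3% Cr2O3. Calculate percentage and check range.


Cr2O3 = 2.79%
Within range: Yes


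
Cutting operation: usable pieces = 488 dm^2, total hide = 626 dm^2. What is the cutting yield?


Yield = usable / total x 100
Yield = 488 / 626 x 100 = 78.0%


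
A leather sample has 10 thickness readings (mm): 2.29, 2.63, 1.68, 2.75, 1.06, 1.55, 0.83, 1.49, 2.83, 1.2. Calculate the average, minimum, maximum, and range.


Sum = 18.31
Average = 18.31 / 10 = 1.83 mm
Minimum = 0.83 mm
Maximum = 2.83 mm
Range = 2.83 - 0.83 = 2.00 mm


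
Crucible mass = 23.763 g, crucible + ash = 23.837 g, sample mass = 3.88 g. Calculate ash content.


Ash mass = 0.074 g
Ash content = 1.91%

Ash mass = 23.837 - 23.763 = 0.074 g
Ash% = 0.074 / 3.88 x 100 = 1.91%


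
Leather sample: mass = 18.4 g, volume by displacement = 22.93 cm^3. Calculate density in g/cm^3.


Density = mass / volume
Density = 18.4 / 22.93 = 0.802 g/cm^3


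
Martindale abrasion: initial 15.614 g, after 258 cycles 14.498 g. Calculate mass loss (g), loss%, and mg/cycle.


Mass loss = 1.116 g
Loss = 7.15%
Rate = 4.326 mg/cycle


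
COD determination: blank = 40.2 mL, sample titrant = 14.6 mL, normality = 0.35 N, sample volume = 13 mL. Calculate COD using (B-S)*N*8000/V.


COD = (40.2 - 14.6) x 0.35 x 8000 / 13
COD = 25.6 x 0.35 x 8000 / 13
COD = 5513.8 mg/L


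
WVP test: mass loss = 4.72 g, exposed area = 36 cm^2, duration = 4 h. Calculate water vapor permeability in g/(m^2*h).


327.78 g/(m^2*h)

WVP = mass_loss / (area x time) x 10000
WVP = 4.72 / (36 x 4) x 10000
WVP = 4.72 / 144 x 10000 = 327.78 g/(m^2*h)


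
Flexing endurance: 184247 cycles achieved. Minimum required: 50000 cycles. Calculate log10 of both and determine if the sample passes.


Achieved: log10 = 5.27
Required: log10 = 4.70
Passes: Yes

log10(184247) = 5.27
log10(50000) = 4.70
Passes: Yes


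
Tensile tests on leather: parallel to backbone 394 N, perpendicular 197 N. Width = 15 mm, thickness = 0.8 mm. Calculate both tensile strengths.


Parallel = 32.83 N/mm^2
Perpendicular = 16.42 N/mm^2

Area = 15 x 0.8 = 12.0 mm^2
TS (parallel) = 394 / 12.0 = 32.83 N/mm^2
TS (perpendicular) = 197 / 12.0 = 16.42 N/mm^2


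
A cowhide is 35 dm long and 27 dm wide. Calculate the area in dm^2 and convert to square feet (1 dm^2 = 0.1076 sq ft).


945 dm^2
101.68 sq ft


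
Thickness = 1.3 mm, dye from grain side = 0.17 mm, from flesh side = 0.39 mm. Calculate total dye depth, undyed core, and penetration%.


Total dyed = 0.56 mm
Undyed core = 0.74 mm
Penetration = 43.1%

Total dyed = 0.17 + 0.39 = 0.56 mm
Undyed core = 1.3 - 0.56 = 0.74 mm
Penetration = 0.56 / 1.3 x 100 = 43.1%


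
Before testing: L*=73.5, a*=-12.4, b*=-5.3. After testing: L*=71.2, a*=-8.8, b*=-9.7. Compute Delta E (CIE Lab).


dL = 71.2 - 73.5 = -2.3
da = -8.8 - (-12.4) = 3.6
db = -9.7 - (-5.3) = -4.4
dE = sqrt((-2.3)^2 + (3.6)^2 + (-4.4)^2) = 6.13


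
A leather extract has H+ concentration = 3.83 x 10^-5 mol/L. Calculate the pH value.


pH = -log10[H+]
pH = -log10(3.83 x 10^-5) = 4.42


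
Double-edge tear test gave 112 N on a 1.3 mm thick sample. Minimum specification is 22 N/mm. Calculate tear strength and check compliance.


Tear strength = 86.2 N/mm
Compliant: Yes

Tear strength = 112 / 1.3 = 86.2 N/mm
Required minimum = 22 N/mm
Compliant: Yes


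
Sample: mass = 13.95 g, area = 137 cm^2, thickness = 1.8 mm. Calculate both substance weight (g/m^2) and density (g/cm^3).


SW = 13.95 / 137 x 10000 = 1018.2 g/m^2
Volume = 137 x 1.8 / 10 = 24.66 cm^3
Density = 13.95 / 24.66 = 0.566 g/cm^3


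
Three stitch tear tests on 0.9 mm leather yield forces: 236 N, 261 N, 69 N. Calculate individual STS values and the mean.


STS1 = 236 / 0.9 = 262.2 N/mm
STS2 = 261 / 0.9 = 290.0 N/mm
STS3 = 69 / 0.9 = 76.7 N/mm
Mean = (262.2 + 290.0 + 76.7) / 3 = 209.6 N/mm


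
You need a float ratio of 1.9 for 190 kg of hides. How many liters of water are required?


361.0 L

Water = hide weight x target ratio
Water = 190 x 1.9 = 361.0 L


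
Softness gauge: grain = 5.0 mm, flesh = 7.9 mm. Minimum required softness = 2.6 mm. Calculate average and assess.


Average softness = 6.45 mm
Meets requirement: Yes


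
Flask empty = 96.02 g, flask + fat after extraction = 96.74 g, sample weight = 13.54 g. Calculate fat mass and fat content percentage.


Fat mass = 96.74 - 96.02 = 0.72 g
Fat% = 0.72 / 13.54 x 100 = 5.3%


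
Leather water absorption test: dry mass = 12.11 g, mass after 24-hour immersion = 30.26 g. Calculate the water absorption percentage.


Water absorbed = 30.26 - 12.11 = 18.15 g
WA% = 18.15 / 12.11 x 100 = 149.9%


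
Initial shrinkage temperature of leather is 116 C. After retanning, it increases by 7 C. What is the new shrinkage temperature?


123 C

New Ts = 116 + 7 = 123 C


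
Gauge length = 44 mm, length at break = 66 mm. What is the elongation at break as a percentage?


50.0%

Extension = 66 - 44 = 22 mm
Elongation = 22 / 44 x 100 = 50.0%


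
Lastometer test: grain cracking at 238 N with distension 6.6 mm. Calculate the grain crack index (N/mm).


36.1 N/mm


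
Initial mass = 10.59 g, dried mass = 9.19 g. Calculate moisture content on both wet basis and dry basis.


Moisture lost = 10.59 - 9.19 = 1.40 g
Wet basis MC = 1.40 / 10.59 x 100 = 13.2%
Dry basis MC = 1.40 / 9.19 x 100 = 15.2%


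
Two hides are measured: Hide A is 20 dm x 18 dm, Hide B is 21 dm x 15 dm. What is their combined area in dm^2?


675 dm^2

Hide A area = 20 x 18 = 360 dm^2
Hide B area = 21 x 15 = 315 dm^2
Total = 360 + 315 = 675 dm^2


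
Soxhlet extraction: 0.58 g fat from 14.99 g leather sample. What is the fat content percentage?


Fat content = 0.58 / 14.99 x 100
Fat = 3.9%


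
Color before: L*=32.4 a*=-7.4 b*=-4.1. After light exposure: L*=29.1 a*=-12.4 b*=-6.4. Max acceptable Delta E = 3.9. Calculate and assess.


Delta E = 6.42
Passes: No

dL = -3.3, da = -5.0, db = -2.3
dE = sqrt((-3.3)^2 + (-5.0)^2 + (-2.3)^2) = 6.42
Max = 3.9
Passes: No


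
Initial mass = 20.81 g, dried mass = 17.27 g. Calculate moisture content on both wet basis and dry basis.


Moisture lost = 20.81 - 17.27 = 3.54 g
Wet basis MC = 3.54 / 20.81 x 100 = 17.0%
Dry basis MC = 3.54 / 17.27 x 100 = 20.5%


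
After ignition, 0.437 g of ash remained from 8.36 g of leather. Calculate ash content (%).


Ash% = 0.437 / 8.36 x 100
Ash% = 5.23%


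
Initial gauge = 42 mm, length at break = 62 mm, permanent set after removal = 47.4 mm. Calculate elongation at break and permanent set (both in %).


Elongation at break = (62 - 42) / 42 x 100 = 47.6%
Permanent set = (47.4 - 42) / 42 x 100 = 12.9%


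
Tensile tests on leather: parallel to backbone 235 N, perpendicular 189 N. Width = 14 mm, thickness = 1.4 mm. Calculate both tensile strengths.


Parallel = 11.99 N/mm^2
Perpendicular = 9.64 N/mm^2


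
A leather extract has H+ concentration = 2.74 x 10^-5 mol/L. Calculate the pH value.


pH = 4.56

pH = -log10[H+]
pH = -log10(2.74 x 10^-5) = 4.56


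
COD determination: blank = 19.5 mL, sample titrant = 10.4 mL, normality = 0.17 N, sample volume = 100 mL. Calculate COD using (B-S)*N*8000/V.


COD = (19.5 - 10.4) x 0.17 x 8000 / 100
COD = 9.1 x 0.17 x 8000 / 100
COD = 123.8 mg/L
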